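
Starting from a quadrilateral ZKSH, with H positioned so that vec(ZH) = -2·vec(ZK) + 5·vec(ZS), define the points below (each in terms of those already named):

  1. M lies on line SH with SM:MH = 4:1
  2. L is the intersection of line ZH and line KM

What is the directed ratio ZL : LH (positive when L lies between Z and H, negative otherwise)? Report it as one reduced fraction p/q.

Work in coordinates with Z = (0, 0), K = (1, 0), S = (0, 1), H = (-2, 5).
1. M lies on line SH with SM:MH = 4:1 ⇒ M = (-8/5, 21/5)
2. L is the intersection of line ZH and line KM ⇒ L = (-42/23, 105/23)
L = Z + t·(H−Z) with t = 21/23, so ZL:LH = t:(1−t) = 21/23:2/23

ZL:LH = 21/2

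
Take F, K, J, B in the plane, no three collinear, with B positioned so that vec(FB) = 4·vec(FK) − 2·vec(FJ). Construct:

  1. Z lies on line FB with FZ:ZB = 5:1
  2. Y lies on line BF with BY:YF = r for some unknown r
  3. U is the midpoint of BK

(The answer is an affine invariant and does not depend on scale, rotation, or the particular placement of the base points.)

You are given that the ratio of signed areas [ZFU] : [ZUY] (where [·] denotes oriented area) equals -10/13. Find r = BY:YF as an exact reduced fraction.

r = -5

Assign F = (0, 0), K = (1, 0), J = (0, 1), B = (4, -2) — the answer is frame-independent, so this choice is without loss of generality.
1. Z lies on line FB with FZ:ZB = 5:1 ⇒ Z = (10/3, -5/3)
2. With BY:YF = r, write λ = r/(r+1) so Y = B + λ·(F−B); Y is affine-linear in λ
3. U is the midpoint of BK ⇒ U = (5/2, -1)
Every point depending on Y is an affine combination of Y and λ-independent points, so each such coordinate is linear in λ; the λ² term in each signed area is a multiple of (F−B)×(F−B) = 0, so 2·[ZFU] and 2·[ZUY] are each linear in λ. Evaluating at λ=0 and λ=1:
  2·[ZFU] = -5/6,   2·[ZUY] = λ − 1/6
So [ZFU]:[ZUY] = (-5/6) / (λ − 1/6). Setting this equal to -10/13:
  -5/6 = -10/13·(λ − 1/6)  ⇒  λ = 5/4
Then r = λ/(1−λ) = (5/4)/(-1/4) = -5. Check: with r = -5, Y = (-1, 1/2) and [ZFU]:[ZUY] = -10/13 as required.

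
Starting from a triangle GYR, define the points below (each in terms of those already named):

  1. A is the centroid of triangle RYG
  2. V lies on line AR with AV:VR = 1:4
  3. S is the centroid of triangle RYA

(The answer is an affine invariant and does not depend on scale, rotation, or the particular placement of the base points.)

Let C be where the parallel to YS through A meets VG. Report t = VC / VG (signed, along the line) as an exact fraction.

t = 2/17

Work in coordinates with G = (0, 0), Y = (1, 0), R = (0, 1).
1. A is the centroid of triangle RYG ⇒ A = (1/3, 1/3)
2. V lies on line AR with AV:VR = 1:4 ⇒ V = (4/15, 7/15)
3. S is the centroid of triangle RYA ⇒ S = (4/9, 4/9)
through A parallel to YS: direction (-5/9, 4/9); meets VG at C = (4/17, 7/17)
C = V + t·(G−V) with t = 2/17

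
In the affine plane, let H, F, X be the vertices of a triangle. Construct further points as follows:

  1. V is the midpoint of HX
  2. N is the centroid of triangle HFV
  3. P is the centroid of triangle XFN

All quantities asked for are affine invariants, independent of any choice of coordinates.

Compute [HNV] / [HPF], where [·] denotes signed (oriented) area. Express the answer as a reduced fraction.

Choose coordinates H = (0, 0), F = (1, 0), X = (0, 1).
1. V is the midpoint of HX ⇒ V = (0, 1/2)
2. N is the centroid of triangle HFV ⇒ N = (1/3, 1/6)
3. P is the centroid of triangle XFN ⇒ P = (4/9, 7/18)
2·[HNV] = 1/6, 2·[HPF] = -7/18
[HNV]:[HPF] = 1/6:-7/18 = -3/7

[HNV]:[HPF] = -3/7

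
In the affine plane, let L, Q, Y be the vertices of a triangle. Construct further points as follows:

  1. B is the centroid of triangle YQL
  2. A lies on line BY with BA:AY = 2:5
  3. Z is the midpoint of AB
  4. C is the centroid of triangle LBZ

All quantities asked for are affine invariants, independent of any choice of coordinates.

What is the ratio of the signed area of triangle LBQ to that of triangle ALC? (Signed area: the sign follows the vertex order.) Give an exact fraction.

[LBQ]:[ALC] = -7

Work in coordinates with L = (0, 0), Q = (1, 0), Y = (0, 1).
1. B is the centroid of triangle YQL ⇒ B = (1/3, 1/3)
2. A lies on line BY with BA:AY = 2:5 ⇒ A = (5/21, 11/21)
3. Z is the midpoint of AB ⇒ Z = (2/7, 3/7)
4. C is the centroid of triangle LBZ ⇒ C = (13/63, 16/63)
2·[LBQ] = -1/3, 2·[ALC] = 1/21
[LBQ]:[ALC] = -1/3:1/21 = -7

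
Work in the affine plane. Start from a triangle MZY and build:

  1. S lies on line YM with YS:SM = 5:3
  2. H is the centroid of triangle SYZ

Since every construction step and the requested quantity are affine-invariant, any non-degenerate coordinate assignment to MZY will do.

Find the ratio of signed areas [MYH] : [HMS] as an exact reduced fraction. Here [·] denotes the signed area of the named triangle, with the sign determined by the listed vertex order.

Choose coordinates M = (0, 0), Z = (1, 0), Y = (0, 1).
1. S lies on line YM with YS:SM = 5:3 ⇒ S = (0, 3/8)
2. H is the centroid of triangle SYZ ⇒ H = (1/3, 11/24)
2·[MYH] = -1/3, 2·[HMS] = -1/8
[MYH]:[HMS] = -1/3:-1/8 = 8/3

[MYH]:[HMS] = 8/3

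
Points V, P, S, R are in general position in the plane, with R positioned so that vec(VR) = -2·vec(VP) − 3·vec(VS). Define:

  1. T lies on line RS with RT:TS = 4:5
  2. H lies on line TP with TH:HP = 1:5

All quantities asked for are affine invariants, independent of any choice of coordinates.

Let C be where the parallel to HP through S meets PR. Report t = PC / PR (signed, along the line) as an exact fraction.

t = -5/4

Choose coordinates V = (0, 0), P = (1, 0), S = (0, 1), R = (-2, -3).
1. T lies on line RS with RT:TS = 4:5 ⇒ T = (-10/9, -11/9)
2. H lies on line TP with TH:HP = 1:5 ⇒ H = (-41/54, -55/54)
through S parallel to HP: direction (95/54, 55/54); meets PR at C = (19/4, 15/4)
C = P + t·(R−P) with t = -5/4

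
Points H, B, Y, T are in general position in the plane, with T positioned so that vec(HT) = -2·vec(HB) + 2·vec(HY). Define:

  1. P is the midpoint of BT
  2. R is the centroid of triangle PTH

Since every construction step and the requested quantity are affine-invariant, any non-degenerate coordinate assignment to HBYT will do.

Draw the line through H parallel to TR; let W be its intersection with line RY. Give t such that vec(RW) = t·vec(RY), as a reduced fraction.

t = -2/5

Choose coordinates H = (0, 0), B = (1, 0), Y = (0, 1), T = (-2, 2).
1. P is the midpoint of BT ⇒ P = (-1/2, 1)
2. R is the centroid of triangle PTH ⇒ R = (-5/6, 1)
through H parallel to TR: direction (7/6, -1); meets RY at W = (-7/6, 1)
W = R + t·(Y−R) with t = -2/5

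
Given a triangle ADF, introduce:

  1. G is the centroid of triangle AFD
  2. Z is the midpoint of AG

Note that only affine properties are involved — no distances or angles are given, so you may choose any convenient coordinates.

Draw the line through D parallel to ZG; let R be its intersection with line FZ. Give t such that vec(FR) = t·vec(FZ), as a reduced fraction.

Set A = (0, 0), D = (1, 0), F = (0, 1); any affine frame gives the same invariant.
1. G is the centroid of triangle AFD ⇒ G = (1/3, 1/3)
2. Z is the midpoint of AG ⇒ Z = (1/6, 1/6)
through D parallel to ZG: direction (1/6, 1/6); meets FZ at R = (1/3, -2/3)
R = F + t·(Z−F) with t = 2

t = 2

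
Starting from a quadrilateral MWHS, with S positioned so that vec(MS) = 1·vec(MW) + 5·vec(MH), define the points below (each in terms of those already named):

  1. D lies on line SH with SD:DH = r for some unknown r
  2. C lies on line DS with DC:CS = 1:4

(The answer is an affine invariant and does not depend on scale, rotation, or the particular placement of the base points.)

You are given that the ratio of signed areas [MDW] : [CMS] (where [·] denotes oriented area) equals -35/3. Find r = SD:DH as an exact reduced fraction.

Set M = (0, 0), W = (1, 0), H = (0, 1), S = (1, 5); any affine frame gives the same invariant.
1. With SD:DH = r, write λ = r/(r+1) so D = S + λ·(H−S); D is affine-linear in λ
2. C lies on line DS with DC:CS = 1:4 ⇒ C is an affine combination of earlier points and hence also affine-linear in λ
Every point depending on D is an affine combination of D and λ-independent points, so each such coordinate is linear in λ; the λ² term in each signed area is a multiple of (H−S)×(H−S) = 0, so 2·[MDW] and 2·[CMS] are each linear in λ. Evaluating at λ=0 and λ=1:
  2·[MDW] = 4·λ − 5,   2·[CMS] = 4/5·λ
So [MDW]:[CMS] = (4·λ − 5) / (4/5·λ). Setting this equal to -35/3:
  4·λ − 5 = -35/3·(4/5·λ)  ⇒  λ = 3/8
Then r = λ/(1−λ) = (3/8)/(5/8) = 3/5. Check: with r = 3/5, D = (5/8, 7/2) and [MDW]:[CMS] = -35/3 as required.

r = 3/5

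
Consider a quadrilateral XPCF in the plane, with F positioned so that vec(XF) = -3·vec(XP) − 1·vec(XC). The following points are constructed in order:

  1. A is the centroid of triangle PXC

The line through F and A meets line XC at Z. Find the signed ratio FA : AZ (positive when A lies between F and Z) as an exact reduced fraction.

Assign X = (0, 0), P = (1, 0), C = (0, 1), F = (-3, -1) — the answer is frame-independent, so this choice is without loss of generality.
1. A is the centroid of triangle PXC ⇒ A = (1/3, 1/3)
line FA meets XC at Z = (0, 1/5)
A = F + t·(Z−F) with t = 10/9, so FA:AZ = 10/9:-1/9

FA:AZ = -10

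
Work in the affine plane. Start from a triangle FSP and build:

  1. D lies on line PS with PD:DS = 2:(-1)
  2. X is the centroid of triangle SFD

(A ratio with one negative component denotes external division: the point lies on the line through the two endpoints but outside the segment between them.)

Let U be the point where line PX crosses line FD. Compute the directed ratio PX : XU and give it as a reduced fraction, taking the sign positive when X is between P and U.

Choose coordinates F = (0, 0), S = (1, 0), P = (0, 1).
1. D lies on line PS with PD:DS = 2:(-1) ⇒ D = (2, -1)
2. X is the centroid of triangle SFD ⇒ X = (1, -1/3)
line PX meets FD at U = (6/5, -3/5)
X = P + t·(U−P) with t = 5/6, so PX:XU = 5/6:1/6

PX:XU = 5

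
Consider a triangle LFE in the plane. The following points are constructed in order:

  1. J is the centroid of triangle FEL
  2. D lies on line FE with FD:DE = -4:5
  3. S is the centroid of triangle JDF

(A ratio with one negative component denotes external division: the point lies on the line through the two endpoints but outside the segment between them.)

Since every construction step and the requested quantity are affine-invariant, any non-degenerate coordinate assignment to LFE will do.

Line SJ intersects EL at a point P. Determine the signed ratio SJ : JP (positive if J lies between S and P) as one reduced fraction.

SJ:JP = 16/3

Assign L = (0, 0), F = (1, 0), E = (0, 1) — the answer is frame-independent, so this choice is without loss of generality.
1. J is the centroid of triangle FEL ⇒ J = (1/3, 1/3)
2. D lies on line FE with FD:DE = -4:5 ⇒ D = (5, -4)
3. S is the centroid of triangle JDF ⇒ S = (19/9, -11/9)
line SJ meets EL at P = (0, 5/8)
J = S + t·(P−S) with t = 16/19, so SJ:JP = 16/19:3/19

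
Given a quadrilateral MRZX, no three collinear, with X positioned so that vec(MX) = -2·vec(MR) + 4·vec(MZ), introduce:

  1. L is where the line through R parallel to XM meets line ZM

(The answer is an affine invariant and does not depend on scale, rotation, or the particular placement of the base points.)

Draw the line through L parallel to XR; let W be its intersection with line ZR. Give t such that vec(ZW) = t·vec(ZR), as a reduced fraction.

Choose coordinates M = (0, 0), R = (1, 0), Z = (0, 1), X = (-2, 4).
1. L is where the line through R parallel to XM meets line ZM ⇒ L = (0, 2)
through L parallel to XR: direction (3, -4); meets ZR at W = (3, -2)
W = Z + t·(R−Z) with t = 3

t = 3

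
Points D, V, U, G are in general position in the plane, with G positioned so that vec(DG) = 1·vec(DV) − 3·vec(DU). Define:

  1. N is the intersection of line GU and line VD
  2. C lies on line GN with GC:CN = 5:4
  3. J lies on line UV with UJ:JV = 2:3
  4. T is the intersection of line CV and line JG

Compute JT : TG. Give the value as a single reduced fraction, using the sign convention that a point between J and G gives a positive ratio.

JT:TG = 21/25

Work in coordinates with D = (0, 0), V = (1, 0), U = (0, 1), G = (1, -3).
1. N is the intersection of line GU and line VD ⇒ N = (1/4, 0)
2. C lies on line GN with GC:CN = 5:4 ⇒ C = (7/12, -4/3)
3. J lies on line UV with UJ:JV = 2:3 ⇒ J = (2/5, 3/5)
4. T is the intersection of line CV and line JG ⇒ T = (31/46, -24/23)
T = J + t·(G−J) with t = 21/46, so JT:TG = t:(1−t) = 21/46:25/46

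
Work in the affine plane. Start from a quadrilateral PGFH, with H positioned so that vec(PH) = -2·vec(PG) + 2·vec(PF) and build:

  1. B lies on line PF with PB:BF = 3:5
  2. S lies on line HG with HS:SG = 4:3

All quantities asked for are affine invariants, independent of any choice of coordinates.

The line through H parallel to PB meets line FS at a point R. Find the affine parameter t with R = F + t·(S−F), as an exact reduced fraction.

Choose coordinates P = (0, 0), G = (1, 0), F = (0, 1), H = (-2, 2).
1. B lies on line PF with PB:BF = 3:5 ⇒ B = (0, 3/8)
2. S lies on line HG with HS:SG = 4:3 ⇒ S = (-2/7, 6/7)
through H parallel to PB: direction (0, 3/8); meets FS at R = (-2, 0)
R = F + t·(S−F) with t = 7

t = 7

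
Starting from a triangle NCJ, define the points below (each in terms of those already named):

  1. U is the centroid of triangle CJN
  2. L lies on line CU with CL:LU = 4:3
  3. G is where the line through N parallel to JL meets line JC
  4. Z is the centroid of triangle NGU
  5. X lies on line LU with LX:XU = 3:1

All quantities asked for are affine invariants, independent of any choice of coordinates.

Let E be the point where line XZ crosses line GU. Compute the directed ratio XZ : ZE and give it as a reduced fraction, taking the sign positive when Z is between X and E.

Assign N = (0, 0), C = (1, 0), J = (0, 1) — the answer is frame-independent, so this choice is without loss of generality.
1. U is the centroid of triangle CJN ⇒ U = (1/3, 1/3)
2. L lies on line CU with CL:LU = 4:3 ⇒ L = (13/21, 4/21)
3. G is where the line through N parallel to JL meets line JC ⇒ G = (-13/4, 17/4)
4. Z is the centroid of triangle NGU ⇒ Z = (-35/36, 55/36)
5. X lies on line LU with LX:XU = 3:1 ⇒ X = (17/42, 25/84)
line XZ meets GU at E = (255/1324, 645/1324)
Z = X + t·(E−X) with t = 331/51, so XZ:ZE = 331/51:-280/51

XZ:ZE = -331/280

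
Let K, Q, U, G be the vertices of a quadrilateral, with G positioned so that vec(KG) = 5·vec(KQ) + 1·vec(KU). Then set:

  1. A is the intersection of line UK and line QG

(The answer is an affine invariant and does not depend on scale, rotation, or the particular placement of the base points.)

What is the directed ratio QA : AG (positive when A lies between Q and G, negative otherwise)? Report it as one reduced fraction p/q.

QA:AG = -1/5

Set K = (0, 0), Q = (1, 0), U = (0, 1), G = (5, 1); any affine frame gives the same invariant.
1. A is the intersection of line UK and line QG ⇒ A = (0, -1/4)
A = Q + t·(G−Q) with t = -1/4, so QA:AG = t:(1−t) = -1/4:5/4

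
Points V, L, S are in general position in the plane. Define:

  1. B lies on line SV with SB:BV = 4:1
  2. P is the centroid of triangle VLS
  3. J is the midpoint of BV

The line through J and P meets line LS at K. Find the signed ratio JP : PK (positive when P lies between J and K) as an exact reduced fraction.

JP:PK = 17/10

Assign V = (0, 0), L = (1, 0), S = (0, 1) — the answer is frame-independent, so this choice is without loss of generality.
1. B lies on line SV with SB:BV = 4:1 ⇒ B = (0, 1/5)
2. P is the centroid of triangle VLS ⇒ P = (1/3, 1/3)
3. J is the midpoint of BV ⇒ J = (0, 1/10)
line JP meets LS at K = (9/17, 8/17)
P = J + t·(K−J) with t = 17/27, so JP:PK = 17/27:10/27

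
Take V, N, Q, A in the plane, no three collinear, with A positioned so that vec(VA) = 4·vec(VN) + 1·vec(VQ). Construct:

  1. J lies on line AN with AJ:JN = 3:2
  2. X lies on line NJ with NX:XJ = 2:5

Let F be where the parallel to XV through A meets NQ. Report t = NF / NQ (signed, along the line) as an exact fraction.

t = 35/51

Assign V = (0, 0), N = (1, 0), Q = (0, 1), A = (4, 1) — the answer is frame-independent, so this choice is without loss of generality.
1. J lies on line AN with AJ:JN = 3:2 ⇒ J = (11/5, 2/5)
2. X lies on line NJ with NX:XJ = 2:5 ⇒ X = (47/35, 4/35)
through A parallel to XV: direction (-47/35, -4/35); meets NQ at F = (16/51, 35/51)
F = N + t·(Q−N) with t = 35/51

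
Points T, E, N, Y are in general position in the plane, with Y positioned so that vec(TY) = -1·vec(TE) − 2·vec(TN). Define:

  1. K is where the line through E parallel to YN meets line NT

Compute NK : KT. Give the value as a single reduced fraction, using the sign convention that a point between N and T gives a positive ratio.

Assign T = (0, 0), E = (1, 0), N = (0, 1), Y = (-1, -2) — the answer is frame-independent, so this choice is without loss of generality.
1. K is where the line through E parallel to YN meets line NT ⇒ K = (0, -3)
K = N + t·(T−N) with t = 4, so NK:KT = t:(1−t) = 4:-3

NK:KT = -4/3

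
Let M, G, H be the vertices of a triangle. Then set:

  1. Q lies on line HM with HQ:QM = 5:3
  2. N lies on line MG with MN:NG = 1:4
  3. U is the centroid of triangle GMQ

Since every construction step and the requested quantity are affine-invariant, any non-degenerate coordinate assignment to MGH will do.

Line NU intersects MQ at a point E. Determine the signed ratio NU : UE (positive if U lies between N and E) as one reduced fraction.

Work in coordinates with M = (0, 0), G = (1, 0), H = (0, 1).
1. Q lies on line HM with HQ:QM = 5:3 ⇒ Q = (0, 3/8)
2. N lies on line MG with MN:NG = 1:4 ⇒ N = (1/5, 0)
3. U is the centroid of triangle GMQ ⇒ U = (1/3, 1/8)
line NU meets MQ at E = (0, -3/16)
U = N + t·(E−N) with t = -2/3, so NU:UE = -2/3:5/3

NU:UE = -2/5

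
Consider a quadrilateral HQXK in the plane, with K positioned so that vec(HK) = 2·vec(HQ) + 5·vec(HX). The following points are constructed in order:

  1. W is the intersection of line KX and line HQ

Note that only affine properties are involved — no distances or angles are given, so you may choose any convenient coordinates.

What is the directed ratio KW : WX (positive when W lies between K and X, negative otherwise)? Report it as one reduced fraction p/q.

Work in coordinates with H = (0, 0), Q = (1, 0), X = (0, 1), K = (2, 5).
1. W is the intersection of line KX and line HQ ⇒ W = (-1/2, 0)
W = K + t·(X−K) with t = 5/4, so KW:WX = t:(1−t) = 5/4:-1/4

KW:WX = -5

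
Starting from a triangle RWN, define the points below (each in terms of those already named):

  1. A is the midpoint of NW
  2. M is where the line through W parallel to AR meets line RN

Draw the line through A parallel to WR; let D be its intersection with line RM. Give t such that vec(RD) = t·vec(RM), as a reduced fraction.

t = -1/2

Work in coordinates with R = (0, 0), W = (1, 0), N = (0, 1).
1. A is the midpoint of NW ⇒ A = (1/2, 1/2)
2. M is where the line through W parallel to AR meets line RN ⇒ M = (0, -1)
through A parallel to WR: direction (-1, 0); meets RM at D = (0, 1/2)
D = R + t·(M−R) with t = -1/2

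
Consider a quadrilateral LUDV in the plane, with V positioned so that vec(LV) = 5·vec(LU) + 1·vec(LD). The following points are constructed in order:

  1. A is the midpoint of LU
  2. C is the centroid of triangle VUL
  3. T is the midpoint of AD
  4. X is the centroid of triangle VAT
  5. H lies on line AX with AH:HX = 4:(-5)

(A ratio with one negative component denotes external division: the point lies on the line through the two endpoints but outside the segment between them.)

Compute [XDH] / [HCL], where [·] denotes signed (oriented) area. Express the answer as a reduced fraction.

[XDH]:[HCL] = 150/41

Choose coordinates L = (0, 0), U = (1, 0), D = (0, 1), V = (5, 1).
1. A is the midpoint of LU ⇒ A = (1/2, 0)
2. C is the centroid of triangle VUL ⇒ C = (2, 1/3)
3. T is the midpoint of AD ⇒ T = (1/4, 1/2)
4. X is the centroid of triangle VAT ⇒ X = (23/12, 1/2)
5. H lies on line AX with AH:HX = 4:(-5) ⇒ H = (-31/6, -2)
2·[XDH] = 25/3, 2·[HCL] = 41/18
[XDH]:[HCL] = 25/3:41/18 = 150/41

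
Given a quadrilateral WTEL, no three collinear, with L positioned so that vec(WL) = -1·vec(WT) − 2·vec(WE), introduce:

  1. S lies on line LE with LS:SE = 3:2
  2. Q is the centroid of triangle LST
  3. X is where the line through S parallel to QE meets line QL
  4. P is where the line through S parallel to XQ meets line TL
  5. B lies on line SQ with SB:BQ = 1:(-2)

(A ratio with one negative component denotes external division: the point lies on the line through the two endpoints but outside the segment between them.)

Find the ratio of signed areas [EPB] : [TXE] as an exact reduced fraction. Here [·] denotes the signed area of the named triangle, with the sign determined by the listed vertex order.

Set W = (0, 0), T = (1, 0), E = (0, 1), L = (-1, -2); any affine frame gives the same invariant.
1. S lies on line LE with LS:SE = 3:2 ⇒ S = (-2/5, -1/5)
2. Q is the centroid of triangle LST ⇒ Q = (-2/15, -11/15)
3. X is where the line through S parallel to QE meets line QL ⇒ X = (-12/25, -31/25)
4. P is where the line through S parallel to XQ meets line TL ⇒ P = (-3, -4)
5. B lies on line SQ with SB:BQ = 1:(-2) ⇒ B = (-2/3, 1/3)
2·[EPB] = -4/3, 2·[TXE] = -68/25
[EPB]:[TXE] = -4/3:-68/25 = 25/51

[EPB]:[TXE] = 25/51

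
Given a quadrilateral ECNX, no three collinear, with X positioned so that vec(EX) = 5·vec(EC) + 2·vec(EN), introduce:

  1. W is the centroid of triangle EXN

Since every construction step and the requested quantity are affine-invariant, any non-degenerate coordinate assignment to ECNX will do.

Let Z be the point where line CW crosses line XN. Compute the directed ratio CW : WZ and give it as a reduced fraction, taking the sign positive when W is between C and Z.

Choose coordinates E = (0, 0), C = (1, 0), N = (0, 1), X = (5, 2).
1. W is the centroid of triangle EXN ⇒ W = (5/3, 1)
line CW meets XN at Z = (25/13, 18/13)
W = C + t·(Z−C) with t = 13/18, so CW:WZ = 13/18:5/18

CW:WZ = 13/5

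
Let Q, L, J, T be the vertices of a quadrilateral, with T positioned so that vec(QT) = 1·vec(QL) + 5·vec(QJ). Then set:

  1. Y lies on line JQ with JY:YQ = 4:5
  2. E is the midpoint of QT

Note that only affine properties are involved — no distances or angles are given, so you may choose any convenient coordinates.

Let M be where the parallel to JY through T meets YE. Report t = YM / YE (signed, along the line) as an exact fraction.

t = 2

Work in coordinates with Q = (0, 0), L = (1, 0), J = (0, 1), T = (1, 5).
1. Y lies on line JQ with JY:YQ = 4:5 ⇒ Y = (0, 5/9)
2. E is the midpoint of QT ⇒ E = (1/2, 5/2)
through T parallel to JY: direction (0, -4/9); meets YE at M = (1, 40/9)
M = Y + t·(E−Y) with t = 2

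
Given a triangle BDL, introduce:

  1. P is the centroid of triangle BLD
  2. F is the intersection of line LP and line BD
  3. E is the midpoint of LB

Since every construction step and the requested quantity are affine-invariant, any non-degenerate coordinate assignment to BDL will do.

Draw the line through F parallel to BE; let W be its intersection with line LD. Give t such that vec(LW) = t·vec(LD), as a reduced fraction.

t = 1/2

Set B = (0, 0), D = (1, 0), L = (0, 1); any affine frame gives the same invariant.
1. P is the centroid of triangle BLD ⇒ P = (1/3, 1/3)
2. F is the intersection of line LP and line BD ⇒ F = (1/2, 0)
3. E is the midpoint of LB ⇒ E = (0, 1/2)
through F parallel to BE: direction (0, 1/2); meets LD at W = (1/2, 1/2)
W = L + t·(D−L) with t = 1/2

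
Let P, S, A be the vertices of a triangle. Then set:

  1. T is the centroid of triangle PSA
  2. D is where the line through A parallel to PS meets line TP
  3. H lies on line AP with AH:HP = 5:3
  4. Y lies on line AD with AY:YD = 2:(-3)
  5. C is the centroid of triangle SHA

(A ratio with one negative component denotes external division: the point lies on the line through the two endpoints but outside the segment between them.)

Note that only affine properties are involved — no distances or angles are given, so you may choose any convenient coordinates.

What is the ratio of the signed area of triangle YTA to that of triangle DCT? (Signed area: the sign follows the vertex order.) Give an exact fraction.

[YTA]:[DCT] = 16

Choose coordinates P = (0, 0), S = (1, 0), A = (0, 1).
1. T is the centroid of triangle PSA ⇒ T = (1/3, 1/3)
2. D is where the line through A parallel to PS meets line TP ⇒ D = (1, 1)
3. H lies on line AP with AH:HP = 5:3 ⇒ H = (0, 3/8)
4. Y lies on line AD with AY:YD = 2:(-3) ⇒ Y = (-2, 1)
5. C is the centroid of triangle SHA ⇒ C = (1/3, 11/24)
2·[YTA] = 4/3, 2·[DCT] = 1/12
[YTA]:[DCT] = 4/3:1/12 = 16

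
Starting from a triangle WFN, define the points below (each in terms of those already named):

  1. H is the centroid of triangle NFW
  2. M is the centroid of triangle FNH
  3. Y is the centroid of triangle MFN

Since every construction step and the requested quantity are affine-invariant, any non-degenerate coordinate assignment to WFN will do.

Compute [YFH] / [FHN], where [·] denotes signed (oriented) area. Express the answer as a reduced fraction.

[YFH]:[FHN] = 4/9

Work in coordinates with W = (0, 0), F = (1, 0), N = (0, 1).
1. H is the centroid of triangle NFW ⇒ H = (1/3, 1/3)
2. M is the centroid of triangle FNH ⇒ M = (4/9, 4/9)
3. Y is the centroid of triangle MFN ⇒ Y = (13/27, 13/27)
2·[YFH] = -4/27, 2·[FHN] = -1/3
[YFH]:[FHN] = -4/27:-1/3 = 4/9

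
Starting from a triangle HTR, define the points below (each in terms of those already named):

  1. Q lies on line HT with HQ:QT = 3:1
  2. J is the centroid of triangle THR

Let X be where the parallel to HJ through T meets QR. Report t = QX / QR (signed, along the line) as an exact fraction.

t = -1/7

Set H = (0, 0), T = (1, 0), R = (0, 1); any affine frame gives the same invariant.
1. Q lies on line HT with HQ:QT = 3:1 ⇒ Q = (3/4, 0)
2. J is the centroid of triangle THR ⇒ J = (1/3, 1/3)
through T parallel to HJ: direction (1/3, 1/3); meets QR at X = (6/7, -1/7)
X = Q + t·(R−Q) with t = -1/7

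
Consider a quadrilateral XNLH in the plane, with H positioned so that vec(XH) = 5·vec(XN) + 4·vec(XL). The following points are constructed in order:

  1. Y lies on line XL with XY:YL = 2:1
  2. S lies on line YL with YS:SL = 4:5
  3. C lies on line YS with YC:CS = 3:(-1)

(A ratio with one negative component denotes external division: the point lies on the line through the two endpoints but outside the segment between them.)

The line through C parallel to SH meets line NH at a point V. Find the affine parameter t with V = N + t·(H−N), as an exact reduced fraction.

t = 103/98

Work in coordinates with X = (0, 0), N = (1, 0), L = (0, 1), H = (5, 4).
1. Y lies on line XL with XY:YL = 2:1 ⇒ Y = (0, 2/3)
2. S lies on line YL with YS:SL = 4:5 ⇒ S = (0, 22/27)
3. C lies on line YS with YC:CS = 3:(-1) ⇒ C = (0, 8/9)
through C parallel to SH: direction (5, 86/27); meets NH at V = (255/49, 206/49)
V = N + t·(H−N) with t = 103/98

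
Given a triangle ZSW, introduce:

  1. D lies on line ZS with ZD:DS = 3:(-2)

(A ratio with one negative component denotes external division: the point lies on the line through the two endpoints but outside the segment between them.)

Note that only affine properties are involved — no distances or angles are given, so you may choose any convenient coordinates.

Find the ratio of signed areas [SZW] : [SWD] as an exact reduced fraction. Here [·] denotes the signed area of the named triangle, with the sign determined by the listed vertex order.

Set Z = (0, 0), S = (1, 0), W = (0, 1); any affine frame gives the same invariant.
1. D lies on line ZS with ZD:DS = 3:(-2) ⇒ D = (3, 0)
2·[SZW] = -1, 2·[SWD] = -2
[SZW]:[SWD] = -1:-2 = 1/2

[SZW]:[SWD] = 1/2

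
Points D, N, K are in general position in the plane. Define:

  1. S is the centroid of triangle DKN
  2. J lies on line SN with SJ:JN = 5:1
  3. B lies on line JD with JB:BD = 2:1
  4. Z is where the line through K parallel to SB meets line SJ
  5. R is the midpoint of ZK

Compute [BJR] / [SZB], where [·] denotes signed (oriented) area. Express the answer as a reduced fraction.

Assign D = (0, 0), N = (1, 0), K = (0, 1) — the answer is frame-independent, so this choice is without loss of generality.
1. S is the centroid of triangle DKN ⇒ S = (1/3, 1/3)
2. J lies on line SN with SJ:JN = 5:1 ⇒ J = (8/9, 1/18)
3. B lies on line JD with JB:BD = 2:1 ⇒ B = (8/27, 1/54)
4. Z is where the line through K parallel to SB meets line SJ ⇒ Z = (-1/18, 19/36)
5. R is the midpoint of ZK ⇒ R = (-1/36, 55/72)
2·[BJR] = 49/108, 2·[SZB] = 7/54
[BJR]:[SZB] = 49/108:7/54 = 7/2

[BJR]:[SZB] = 7/2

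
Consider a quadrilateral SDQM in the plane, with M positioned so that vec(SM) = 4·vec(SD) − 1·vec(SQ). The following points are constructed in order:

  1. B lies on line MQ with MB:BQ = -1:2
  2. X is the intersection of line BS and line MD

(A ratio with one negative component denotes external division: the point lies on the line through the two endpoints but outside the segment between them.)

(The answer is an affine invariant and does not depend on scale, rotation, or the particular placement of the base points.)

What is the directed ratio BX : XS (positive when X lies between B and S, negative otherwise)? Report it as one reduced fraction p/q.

Work in coordinates with S = (0, 0), D = (1, 0), Q = (0, 1), M = (4, -1).
1. B lies on line MQ with MB:BQ = -1:2 ⇒ B = (8, -3)
2. X is the intersection of line BS and line MD ⇒ X = (-8, 3)
X = B + t·(S−B) with t = 2, so BX:XS = t:(1−t) = 2:-1

BX:XS = -2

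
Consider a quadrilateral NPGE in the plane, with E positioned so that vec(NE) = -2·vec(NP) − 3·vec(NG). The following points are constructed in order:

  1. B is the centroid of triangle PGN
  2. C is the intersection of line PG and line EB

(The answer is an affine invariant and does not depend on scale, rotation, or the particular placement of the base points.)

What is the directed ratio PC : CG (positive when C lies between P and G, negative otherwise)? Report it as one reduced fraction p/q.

Work in coordinates with N = (0, 0), P = (1, 0), G = (0, 1), E = (-2, -3).
1. B is the centroid of triangle PGN ⇒ B = (1/3, 1/3)
2. C is the intersection of line PG and line EB ⇒ C = (8/17, 9/17)
C = P + t·(G−P) with t = 9/17, so PC:CG = t:(1−t) = 9/17:8/17

PC:CG = 9/8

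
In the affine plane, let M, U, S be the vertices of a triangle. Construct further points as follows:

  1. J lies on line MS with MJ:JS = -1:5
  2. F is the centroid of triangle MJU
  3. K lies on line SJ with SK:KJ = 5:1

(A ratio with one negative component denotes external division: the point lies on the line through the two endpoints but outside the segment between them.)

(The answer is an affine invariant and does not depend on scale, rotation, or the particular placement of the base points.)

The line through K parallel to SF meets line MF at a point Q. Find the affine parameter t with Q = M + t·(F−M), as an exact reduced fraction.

t = -1/24

Assign M = (0, 0), U = (1, 0), S = (0, 1) — the answer is frame-independent, so this choice is without loss of generality.
1. J lies on line MS with MJ:JS = -1:5 ⇒ J = (0, -1/4)
2. F is the centroid of triangle MJU ⇒ F = (1/3, -1/12)
3. K lies on line SJ with SK:KJ = 5:1 ⇒ K = (0, -1/24)
through K parallel to SF: direction (1/3, -13/12); meets MF at Q = (-1/72, 1/288)
Q = M + t·(F−M) with t = -1/24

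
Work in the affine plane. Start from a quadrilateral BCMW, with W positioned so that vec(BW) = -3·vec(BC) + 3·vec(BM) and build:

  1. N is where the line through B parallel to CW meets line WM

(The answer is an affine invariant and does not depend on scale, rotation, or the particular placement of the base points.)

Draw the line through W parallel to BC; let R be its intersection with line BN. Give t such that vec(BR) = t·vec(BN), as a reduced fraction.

Work in coordinates with B = (0, 0), C = (1, 0), M = (0, 1), W = (-3, 3).
1. N is where the line through B parallel to CW meets line WM ⇒ N = (-12, 9)
through W parallel to BC: direction (1, 0); meets BN at R = (-4, 3)
R = B + t·(N−B) with t = 1/3

t = 1/3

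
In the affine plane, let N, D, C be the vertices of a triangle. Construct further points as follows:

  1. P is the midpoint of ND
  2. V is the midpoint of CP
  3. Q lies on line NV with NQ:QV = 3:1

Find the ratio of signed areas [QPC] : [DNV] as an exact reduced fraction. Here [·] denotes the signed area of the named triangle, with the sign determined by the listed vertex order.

Work in coordinates with N = (0, 0), D = (1, 0), C = (0, 1).
1. P is the midpoint of ND ⇒ P = (1/2, 0)
2. V is the midpoint of CP ⇒ V = (1/4, 1/2)
3. Q lies on line NV with NQ:QV = 3:1 ⇒ Q = (3/16, 3/8)
2·[QPC] = 1/8, 2·[DNV] = -1/2
[QPC]:[DNV] = 1/8:-1/2 = -1/4

[QPC]:[DNV] = -1/4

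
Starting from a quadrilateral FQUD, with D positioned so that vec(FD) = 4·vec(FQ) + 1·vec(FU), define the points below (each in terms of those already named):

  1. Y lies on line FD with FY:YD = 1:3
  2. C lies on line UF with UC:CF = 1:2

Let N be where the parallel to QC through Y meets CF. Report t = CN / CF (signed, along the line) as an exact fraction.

t = -3/8

Assign F = (0, 0), Q = (1, 0), U = (0, 1), D = (4, 1) — the answer is frame-independent, so this choice is without loss of generality.
1. Y lies on line FD with FY:YD = 1:3 ⇒ Y = (1, 1/4)
2. C lies on line UF with UC:CF = 1:2 ⇒ C = (0, 2/3)
through Y parallel to QC: direction (-1, 2/3); meets CF at N = (0, 11/12)
N = C + t·(F−C) with t = -3/8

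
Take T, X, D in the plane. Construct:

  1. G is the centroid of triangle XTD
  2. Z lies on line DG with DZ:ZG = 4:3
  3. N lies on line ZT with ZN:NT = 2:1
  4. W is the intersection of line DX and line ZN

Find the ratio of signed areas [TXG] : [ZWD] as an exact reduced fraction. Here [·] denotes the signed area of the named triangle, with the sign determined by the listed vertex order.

Work in coordinates with T = (0, 0), X = (1, 0), D = (0, 1).
1. G is the centroid of triangle XTD ⇒ G = (1/3, 1/3)
2. Z lies on line DG with DZ:ZG = 4:3 ⇒ Z = (4/21, 13/21)
3. N lies on line ZT with ZN:NT = 2:1 ⇒ N = (4/63, 13/63)
4. W is the intersection of line DX and line ZN ⇒ W = (4/17, 13/17)
2·[TXG] = 1/3, 2·[ZWD] = 16/357
[TXG]:[ZWD] = 1/3:16/357 = 119/16

[TXG]:[ZWD] = 119/16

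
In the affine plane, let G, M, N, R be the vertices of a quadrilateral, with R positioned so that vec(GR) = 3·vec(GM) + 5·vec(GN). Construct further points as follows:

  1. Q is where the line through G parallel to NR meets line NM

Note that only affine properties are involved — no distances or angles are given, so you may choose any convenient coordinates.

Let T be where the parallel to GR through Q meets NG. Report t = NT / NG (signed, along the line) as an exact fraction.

Work in coordinates with G = (0, 0), M = (1, 0), N = (0, 1), R = (3, 5).
1. Q is where the line through G parallel to NR meets line NM ⇒ Q = (3/7, 4/7)
through Q parallel to GR: direction (3, 5); meets NG at T = (0, -1/7)
T = N + t·(G−N) with t = 8/7

t = 8/7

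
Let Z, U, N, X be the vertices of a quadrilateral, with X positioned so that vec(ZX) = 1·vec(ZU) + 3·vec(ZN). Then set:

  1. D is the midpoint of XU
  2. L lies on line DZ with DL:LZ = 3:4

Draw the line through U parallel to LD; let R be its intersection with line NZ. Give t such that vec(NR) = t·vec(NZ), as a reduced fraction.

Assign Z = (0, 0), U = (1, 0), N = (0, 1), X = (1, 3) — the answer is frame-independent, so this choice is without loss of generality.
1. D is the midpoint of XU ⇒ D = (1, 3/2)
2. L lies on line DZ with DL:LZ = 3:4 ⇒ L = (4/7, 6/7)
through U parallel to LD: direction (3/7, 9/14); meets NZ at R = (0, -3/2)
R = N + t·(Z−N) with t = 5/2

t = 5/2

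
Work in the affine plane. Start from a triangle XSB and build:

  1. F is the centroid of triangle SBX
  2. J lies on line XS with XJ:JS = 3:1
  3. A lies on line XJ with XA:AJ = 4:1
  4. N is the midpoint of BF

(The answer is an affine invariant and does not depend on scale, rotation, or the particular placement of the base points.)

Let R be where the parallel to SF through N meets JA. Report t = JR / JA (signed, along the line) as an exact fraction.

Work in coordinates with X = (0, 0), S = (1, 0), B = (0, 1).
1. F is the centroid of triangle SBX ⇒ F = (1/3, 1/3)
2. J lies on line XS with XJ:JS = 3:1 ⇒ J = (3/4, 0)
3. A lies on line XJ with XA:AJ = 4:1 ⇒ A = (3/5, 0)
4. N is the midpoint of BF ⇒ N = (1/6, 2/3)
through N parallel to SF: direction (-2/3, 1/3); meets JA at R = (3/2, 0)
R = J + t·(A−J) with t = -5

t = -5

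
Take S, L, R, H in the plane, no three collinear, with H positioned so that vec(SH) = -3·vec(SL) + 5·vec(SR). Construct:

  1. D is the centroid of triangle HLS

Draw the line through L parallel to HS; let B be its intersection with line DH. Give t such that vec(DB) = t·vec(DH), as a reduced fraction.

Choose coordinates S = (0, 0), L = (1, 0), R = (0, 1), H = (-3, 5).
1. D is the centroid of triangle HLS ⇒ D = (-2/3, 5/3)
through L parallel to HS: direction (3, -5); meets DH at B = (4, -5)
B = D + t·(H−D) with t = -2

t = -2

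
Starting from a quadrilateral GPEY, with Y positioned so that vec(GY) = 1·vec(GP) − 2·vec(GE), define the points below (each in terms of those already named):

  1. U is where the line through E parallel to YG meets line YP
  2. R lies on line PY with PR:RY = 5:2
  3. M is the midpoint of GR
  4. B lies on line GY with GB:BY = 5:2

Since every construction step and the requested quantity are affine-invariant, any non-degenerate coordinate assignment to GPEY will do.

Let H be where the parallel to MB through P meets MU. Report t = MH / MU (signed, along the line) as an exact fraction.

Set G = (0, 0), P = (1, 0), E = (0, 1), Y = (1, -2); any affine frame gives the same invariant.
1. U is where the line through E parallel to YG meets line YP ⇒ U = (1, -1)
2. R lies on line PY with PR:RY = 5:2 ⇒ R = (1, -10/7)
3. M is the midpoint of GR ⇒ M = (1/2, -5/7)
4. B lies on line GY with GB:BY = 5:2 ⇒ B = (5/7, -10/7)
through P parallel to MB: direction (3/14, -5/7); meets MU at H = (79/58, -35/29)
H = M + t·(U−M) with t = 50/29

t = 50/29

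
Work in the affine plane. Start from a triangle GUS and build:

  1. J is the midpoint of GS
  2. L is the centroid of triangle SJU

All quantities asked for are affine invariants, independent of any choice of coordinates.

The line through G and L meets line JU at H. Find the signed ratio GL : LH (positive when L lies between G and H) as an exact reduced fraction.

Assign G = (0, 0), U = (1, 0), S = (0, 1) — the answer is frame-independent, so this choice is without loss of generality.
1. J is the midpoint of GS ⇒ J = (0, 1/2)
2. L is the centroid of triangle SJU ⇒ L = (1/3, 1/2)
line GL meets JU at H = (1/4, 3/8)
L = G + t·(H−G) with t = 4/3, so GL:LH = 4/3:-1/3

GL:LH = -4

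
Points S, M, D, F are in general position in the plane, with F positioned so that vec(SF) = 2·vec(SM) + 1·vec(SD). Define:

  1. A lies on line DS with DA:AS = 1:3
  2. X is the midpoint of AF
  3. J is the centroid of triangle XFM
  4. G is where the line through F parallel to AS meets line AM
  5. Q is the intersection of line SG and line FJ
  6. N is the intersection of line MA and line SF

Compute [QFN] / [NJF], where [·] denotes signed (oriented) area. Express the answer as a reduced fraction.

[QFN]:[NJF] = 14/5

Assign S = (0, 0), M = (1, 0), D = (0, 1), F = (2, 1) — the answer is frame-independent, so this choice is without loss of generality.
1. A lies on line DS with DA:AS = 1:3 ⇒ A = (0, 3/4)
2. X is the midpoint of AF ⇒ X = (1, 7/8)
3. J is the centroid of triangle XFM ⇒ J = (4/3, 5/8)
4. G is where the line through F parallel to AS meets line AM ⇒ G = (2, -3/4)
5. Q is the intersection of line SG and line FJ ⇒ Q = (2/15, -1/20)
6. N is the intersection of line MA and line SF ⇒ N = (3/5, 3/10)
2·[QFN] = 49/300, 2·[NJF] = 7/120
[QFN]:[NJF] = 49/300:7/120 = 14/5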